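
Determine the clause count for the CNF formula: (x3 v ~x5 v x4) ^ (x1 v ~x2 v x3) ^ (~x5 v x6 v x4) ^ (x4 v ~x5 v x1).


Each group enclosed in parentheses joined by ^ is one clause.
Counting the conjuncts: 4 clauses.

4


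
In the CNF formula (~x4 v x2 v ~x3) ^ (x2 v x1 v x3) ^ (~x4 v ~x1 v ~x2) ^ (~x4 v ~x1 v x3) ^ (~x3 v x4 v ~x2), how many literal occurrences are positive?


Scan each clause for unnegated literals.
Clause 1: 1 positive; Clause 2: 3 positive; Clause 3: 0 positive; Clause 4: 1 positive; Clause 5: 1 positive.
Total positive literal occurrences = 6.

6


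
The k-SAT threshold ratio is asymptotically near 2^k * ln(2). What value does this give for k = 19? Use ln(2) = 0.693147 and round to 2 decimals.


Using the asymptotic formula: threshold ~ 2^k * ln(2).
2^19 = 524288.
524288 * 0.693147 = 363408.65.

363408.65


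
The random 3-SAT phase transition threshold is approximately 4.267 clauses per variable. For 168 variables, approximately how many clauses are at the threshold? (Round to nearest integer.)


The 3-SAT phase transition occurs at approximately 4.267 clauses per variable.
m = 4.267 * 168 = 716.856.
Rounded to nearest integer: 717.

717


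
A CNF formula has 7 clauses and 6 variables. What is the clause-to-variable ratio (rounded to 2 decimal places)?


Clause-to-variable ratio = clauses / variables.
7 / 6 = 1.17.

1.17


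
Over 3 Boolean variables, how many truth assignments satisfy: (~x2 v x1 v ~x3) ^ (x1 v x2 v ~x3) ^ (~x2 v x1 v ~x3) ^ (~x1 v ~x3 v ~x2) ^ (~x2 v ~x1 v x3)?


Enumerate all 8 truth assignments over 3 variables.
Test each against every clause.
Satisfying assignments found: 4.

4


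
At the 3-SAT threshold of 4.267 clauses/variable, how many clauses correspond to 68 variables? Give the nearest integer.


The 3-SAT phase transition occurs at approximately 4.267 clauses per variable.
m = 4.267 * 68 = 290.156.
Rounded to nearest integer: 290.

290


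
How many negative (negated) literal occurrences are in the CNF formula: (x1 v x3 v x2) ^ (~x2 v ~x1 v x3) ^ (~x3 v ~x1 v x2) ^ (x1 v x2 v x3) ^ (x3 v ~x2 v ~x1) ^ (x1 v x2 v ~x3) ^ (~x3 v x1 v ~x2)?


Scan each clause for negated literals.
Clause 1: 0 negative; Clause 2: 2 negative; Clause 3: 2 negative; Clause 4: 0 negative; Clause 5: 2 negative; Clause 6: 1 negative; Clause 7: 2 negative.
Total negative literal occurrences = 9.

9


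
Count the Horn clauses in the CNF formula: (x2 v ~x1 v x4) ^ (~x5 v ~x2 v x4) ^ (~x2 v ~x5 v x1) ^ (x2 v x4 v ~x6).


A Horn clause has at most one positive literal.
Clause 1: 2 positive lit(s) -> not Horn
Clause 2: 1 positive lit(s) -> Horn
Clause 3: 1 positive lit(s) -> Horn
Clause 4: 2 positive lit(s) -> not Horn
Total Horn clauses = 2.

2


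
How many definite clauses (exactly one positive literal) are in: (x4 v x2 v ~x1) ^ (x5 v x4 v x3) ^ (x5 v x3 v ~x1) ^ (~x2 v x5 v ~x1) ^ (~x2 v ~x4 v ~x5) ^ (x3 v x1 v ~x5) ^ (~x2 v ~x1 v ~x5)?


A definite clause has exactly one positive literal.
Clause 1: 2 positive -> not definite
Clause 2: 3 positive -> not definite
Clause 3: 2 positive -> not definite
Clause 4: 1 positive -> definite
Clause 5: 0 positive -> not definite
Clause 6: 2 positive -> not definite
Clause 7: 0 positive -> not definite
Definite clause count = 1.

1


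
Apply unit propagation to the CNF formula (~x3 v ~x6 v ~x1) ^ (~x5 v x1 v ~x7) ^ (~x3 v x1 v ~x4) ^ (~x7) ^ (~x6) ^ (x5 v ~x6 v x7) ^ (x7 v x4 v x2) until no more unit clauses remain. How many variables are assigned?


Unit propagation repeatedly assigns the literal in any unit clause, then simplifies.
Assignments in order: x7 = F, x6 = F.
No further unit clauses remain.
Total variables assigned = 2.

2


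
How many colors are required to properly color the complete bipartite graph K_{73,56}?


K_{73,56} is bipartite by definition: the two parts are independent sets, with every edge crossing between them.
Color all vertices in one part with color 1 and all vertices in the other part with color 2.
Since the graph has at least one edge, one color does not suffice.
Chromatic number = 2.

2


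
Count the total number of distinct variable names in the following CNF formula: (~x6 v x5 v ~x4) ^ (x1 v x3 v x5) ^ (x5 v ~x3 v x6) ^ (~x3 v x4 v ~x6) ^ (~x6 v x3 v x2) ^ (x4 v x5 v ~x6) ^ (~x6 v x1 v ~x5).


Identify each distinct variable in the formula.
Variables found: x1, x2, x3, x4, x5, x6.
Total distinct variables = 6.

6


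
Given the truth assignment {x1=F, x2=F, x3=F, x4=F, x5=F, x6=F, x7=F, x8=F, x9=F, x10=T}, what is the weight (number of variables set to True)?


The weight is the number of variables assigned True.
True variables: x10.
Weight = 1.

1


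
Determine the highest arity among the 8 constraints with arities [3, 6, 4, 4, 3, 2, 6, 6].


The arities are: 3, 6, 4, 4, 3, 2, 6, 6.
Scan for the maximum value.
Maximum arity = 6.

6


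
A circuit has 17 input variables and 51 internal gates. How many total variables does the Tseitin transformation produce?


The Tseitin transformation introduces one auxiliary variable per gate.
Total variables = inputs + gates = 17 + 51 = 68.

68


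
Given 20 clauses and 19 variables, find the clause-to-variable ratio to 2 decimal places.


Clause-to-variable ratio = clauses / variables.
20 / 19 = 1.05.

1.05


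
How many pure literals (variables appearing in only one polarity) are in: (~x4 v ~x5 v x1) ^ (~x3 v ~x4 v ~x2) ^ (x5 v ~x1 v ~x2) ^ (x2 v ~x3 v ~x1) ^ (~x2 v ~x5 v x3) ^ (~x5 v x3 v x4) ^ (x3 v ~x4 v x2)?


A pure literal appears in only one polarity across all clauses.
No pure literals found.
Count = 0.

0


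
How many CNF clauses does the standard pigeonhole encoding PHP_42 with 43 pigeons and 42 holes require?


The PHP encoding has two parts:
1) At-least-one-hole clauses: 43 (one per pigeon, each with 42 literals).
2) At-most-one-pigeon-per-hole clauses: 42 holes * C(43,2) = 42 * 903 = 37926.
Total clauses = 43 + 37926 = 37969.

37969


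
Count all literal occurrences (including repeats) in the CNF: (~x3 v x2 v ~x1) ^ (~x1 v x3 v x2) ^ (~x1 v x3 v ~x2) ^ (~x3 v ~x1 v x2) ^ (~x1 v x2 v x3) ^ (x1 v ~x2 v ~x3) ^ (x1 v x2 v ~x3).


Clause lengths: 3, 3, 3, 3, 3, 3, 3.
Sum = 3 + 3 + 3 + 3 + 3 + 3 + 3 = 21.

21


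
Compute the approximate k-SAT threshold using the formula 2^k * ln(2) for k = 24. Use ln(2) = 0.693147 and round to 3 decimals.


Using the asymptotic formula: threshold ~ 2^k * ln(2).
2^24 = 16777216.
16777216 * 0.693147 = 11629076.939.

11629076.939


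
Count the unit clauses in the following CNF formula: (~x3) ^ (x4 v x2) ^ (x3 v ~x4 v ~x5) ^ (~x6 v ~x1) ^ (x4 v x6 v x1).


A unit clause contains exactly one literal.
Unit clauses found: (~x3).
Count = 1.

1


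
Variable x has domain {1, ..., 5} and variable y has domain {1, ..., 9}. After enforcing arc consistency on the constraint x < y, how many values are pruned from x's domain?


For the constraint x < y, x needs a supporting value in y's domain.
x can be at most 8 (one less than y's maximum).
Valid x values from domain: 5 out of 5.
Pruned = 5 - 5 = 0.

0


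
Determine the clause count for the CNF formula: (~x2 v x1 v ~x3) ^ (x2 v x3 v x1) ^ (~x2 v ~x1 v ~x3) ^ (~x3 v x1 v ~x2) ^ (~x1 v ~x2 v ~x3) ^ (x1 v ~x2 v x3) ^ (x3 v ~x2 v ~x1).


Each group enclosed in parentheses joined by ^ is one clause.
Counting the conjuncts: 7 clauses.

7


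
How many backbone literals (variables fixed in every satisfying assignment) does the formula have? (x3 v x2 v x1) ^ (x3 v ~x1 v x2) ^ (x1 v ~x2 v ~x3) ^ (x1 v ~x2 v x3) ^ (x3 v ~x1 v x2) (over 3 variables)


Find all satisfying assignments: 4 model(s).
Check which variables have the same value in every model.
No variable is fixed across all models.
Backbone size = 0.

0


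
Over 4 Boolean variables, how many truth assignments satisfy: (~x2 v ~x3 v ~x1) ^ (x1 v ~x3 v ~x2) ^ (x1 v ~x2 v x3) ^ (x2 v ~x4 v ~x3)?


Enumerate all 16 truth assignments over 4 variables.
Test each against every clause.
Satisfying assignments found: 8.

8


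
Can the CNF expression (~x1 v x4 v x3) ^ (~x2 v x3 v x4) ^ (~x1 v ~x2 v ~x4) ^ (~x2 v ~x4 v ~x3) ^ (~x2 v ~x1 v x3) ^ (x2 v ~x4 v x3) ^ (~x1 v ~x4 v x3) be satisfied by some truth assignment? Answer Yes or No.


Check all 16 possible truth assignments.
Number of satisfying assignments found: 8.
The formula is satisfiable.

Yes


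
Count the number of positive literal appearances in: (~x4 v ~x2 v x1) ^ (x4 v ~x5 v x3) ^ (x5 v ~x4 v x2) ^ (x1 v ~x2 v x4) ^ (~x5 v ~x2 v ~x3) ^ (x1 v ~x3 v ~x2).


Scan each clause for unnegated literals.
Clause 1: 1 positive; Clause 2: 2 positive; Clause 3: 2 positive; Clause 4: 2 positive; Clause 5: 0 positive; Clause 6: 1 positive.
Total positive literal occurrences = 8.

8


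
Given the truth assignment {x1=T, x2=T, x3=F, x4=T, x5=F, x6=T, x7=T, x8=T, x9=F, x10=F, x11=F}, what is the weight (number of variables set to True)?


The weight is the number of variables assigned True.
True variables: x1, x2, x4, x6, x7, x8.
Weight = 6.

6


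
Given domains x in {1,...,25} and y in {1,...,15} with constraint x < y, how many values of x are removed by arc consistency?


For the constraint x < y, x needs a supporting value in y's domain.
x can be at most 14 (one less than y's maximum).
Valid x values from domain: 14 out of 25.
Pruned = 25 - 14 = 11.

11


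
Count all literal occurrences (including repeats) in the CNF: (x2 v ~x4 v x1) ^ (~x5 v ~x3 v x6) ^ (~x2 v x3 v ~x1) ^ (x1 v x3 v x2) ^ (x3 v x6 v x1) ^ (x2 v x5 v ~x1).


Clause lengths: 3, 3, 3, 3, 3, 3.
Sum = 3 + 3 + 3 + 3 + 3 + 3 = 18.

18


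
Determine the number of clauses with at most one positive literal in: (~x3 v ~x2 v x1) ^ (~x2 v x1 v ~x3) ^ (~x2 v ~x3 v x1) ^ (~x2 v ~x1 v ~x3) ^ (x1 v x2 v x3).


A Horn clause has at most one positive literal.
Clause 1: 1 positive lit(s) -> Horn
Clause 2: 1 positive lit(s) -> Horn
Clause 3: 1 positive lit(s) -> Horn
Clause 4: 0 positive lit(s) -> Horn
Clause 5: 3 positive lit(s) -> not Horn
Total Horn clauses = 4.

4


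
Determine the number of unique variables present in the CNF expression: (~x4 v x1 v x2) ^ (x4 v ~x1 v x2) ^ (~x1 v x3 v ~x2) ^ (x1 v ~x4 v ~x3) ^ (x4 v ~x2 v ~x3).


Identify each distinct variable in the formula.
Variables found: x1, x2, x3, x4.
Total distinct variables = 4.

4


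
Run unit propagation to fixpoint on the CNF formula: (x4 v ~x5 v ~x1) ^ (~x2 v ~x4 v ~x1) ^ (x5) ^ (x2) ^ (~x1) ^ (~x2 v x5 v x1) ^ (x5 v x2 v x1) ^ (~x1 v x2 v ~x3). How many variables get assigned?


Unit propagation repeatedly assigns the literal in any unit clause, then simplifies.
Assignments in order: x5 = T, x2 = T, x1 = F.
No further unit clauses remain.
Total variables assigned = 3.

3


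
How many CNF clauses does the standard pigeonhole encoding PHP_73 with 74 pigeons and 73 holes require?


The PHP encoding has two parts:
1) At-least-one-hole clauses: 74 (one per pigeon, each with 73 literals).
2) At-most-one-pigeon-per-hole clauses: 73 holes * C(74,2) = 73 * 2701 = 197173.
Total clauses = 74 + 197173 = 197247.

197247


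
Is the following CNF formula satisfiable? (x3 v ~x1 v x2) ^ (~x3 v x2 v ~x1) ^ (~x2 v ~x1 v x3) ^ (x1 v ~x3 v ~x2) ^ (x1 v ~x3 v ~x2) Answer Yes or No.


Check all 8 possible truth assignments.
Number of satisfying assignments found: 4.
The formula is satisfiable.

Yes


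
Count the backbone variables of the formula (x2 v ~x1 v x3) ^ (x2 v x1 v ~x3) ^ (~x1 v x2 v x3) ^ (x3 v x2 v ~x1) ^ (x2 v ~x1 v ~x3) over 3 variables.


Find all satisfying assignments: 5 model(s).
Check which variables have the same value in every model.
No variable is fixed across all models.
Backbone size = 0.

0


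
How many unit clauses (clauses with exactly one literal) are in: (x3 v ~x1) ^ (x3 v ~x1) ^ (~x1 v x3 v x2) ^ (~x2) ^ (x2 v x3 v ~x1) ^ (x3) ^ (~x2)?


A unit clause contains exactly one literal.
Unit clauses found: (~x2), (x3), (~x2).
Count = 3.

3


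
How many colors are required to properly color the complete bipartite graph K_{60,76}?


K_{60,76} is bipartite by definition: the two parts are independent sets, with every edge crossing between them.
Color all vertices in one part with color 1 and all vertices in the other part with color 2.
Since the graph has at least one edge, one color does not suffice.
Chromatic number = 2.

2


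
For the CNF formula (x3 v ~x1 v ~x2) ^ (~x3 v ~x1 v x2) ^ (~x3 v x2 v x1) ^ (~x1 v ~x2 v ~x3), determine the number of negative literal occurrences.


Scan each clause for negated literals.
Clause 1: 2 negative; Clause 2: 2 negative; Clause 3: 1 negative; Clause 4: 3 negative.
Total negative literal occurrences = 8.

8


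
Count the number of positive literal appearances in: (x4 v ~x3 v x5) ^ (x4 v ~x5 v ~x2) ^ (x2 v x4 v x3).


Scan each clause for unnegated literals.
Clause 1: 2 positive; Clause 2: 1 positive; Clause 3: 3 positive.
Total positive literal occurrences = 6.

6


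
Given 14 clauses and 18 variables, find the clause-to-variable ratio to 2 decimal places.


Clause-to-variable ratio = clauses / variables.
14 / 18 = 0.78.

0.78


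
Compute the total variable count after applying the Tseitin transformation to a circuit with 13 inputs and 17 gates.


The Tseitin transformation introduces one auxiliary variable per gate.
Total variables = inputs + gates = 13 + 17 = 30.

30


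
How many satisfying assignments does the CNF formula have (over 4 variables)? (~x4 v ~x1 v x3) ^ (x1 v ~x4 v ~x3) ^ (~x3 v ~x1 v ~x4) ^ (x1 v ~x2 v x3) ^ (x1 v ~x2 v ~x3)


Enumerate all 16 truth assignments over 4 variables.
Test each against every clause.
Satisfying assignments found: 7.

7


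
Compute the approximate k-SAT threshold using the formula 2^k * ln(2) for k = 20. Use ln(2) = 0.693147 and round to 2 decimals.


Using the asymptotic formula: threshold ~ 2^k * ln(2).
2^20 = 1048576.
1048576 * 0.693147 = 726817.31.

726817.31


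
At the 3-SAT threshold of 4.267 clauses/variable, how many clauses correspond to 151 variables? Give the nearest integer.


The 3-SAT phase transition occurs at approximately 4.267 clauses per variable.
m = 4.267 * 151 = 644.317.
Rounded to nearest integer: 644.

644


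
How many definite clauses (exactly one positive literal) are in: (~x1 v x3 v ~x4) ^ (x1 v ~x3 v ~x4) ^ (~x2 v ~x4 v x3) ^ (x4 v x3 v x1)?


A definite clause has exactly one positive literal.
Clause 1: 1 positive -> definite
Clause 2: 1 positive -> definite
Clause 3: 1 positive -> definite
Clause 4: 3 positive -> not definite
Definite clause count = 3.

3


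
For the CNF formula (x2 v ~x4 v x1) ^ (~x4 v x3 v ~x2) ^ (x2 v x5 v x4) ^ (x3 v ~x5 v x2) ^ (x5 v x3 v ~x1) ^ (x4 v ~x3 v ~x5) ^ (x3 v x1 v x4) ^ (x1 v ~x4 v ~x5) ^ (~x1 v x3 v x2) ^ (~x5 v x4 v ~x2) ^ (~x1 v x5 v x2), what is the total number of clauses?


Each group enclosed in parentheses joined by ^ is one clause.
Counting the conjuncts: 11 clauses.

11


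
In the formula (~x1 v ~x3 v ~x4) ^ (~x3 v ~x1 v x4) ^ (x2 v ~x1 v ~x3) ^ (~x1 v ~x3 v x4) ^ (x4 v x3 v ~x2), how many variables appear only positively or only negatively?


A pure literal appears in only one polarity across all clauses.
Pure literals: x1 (negative only).
Count = 1.

1


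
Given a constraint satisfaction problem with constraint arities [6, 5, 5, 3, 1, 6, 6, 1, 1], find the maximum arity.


The arities are: 6, 5, 5, 3, 1, 6, 6, 1, 1.
Scan for the maximum value.
Maximum arity = 6.

6


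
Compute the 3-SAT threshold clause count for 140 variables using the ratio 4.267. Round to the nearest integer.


The 3-SAT phase transition occurs at approximately 4.267 clauses per variable.
m = 4.267 * 140 = 597.38.
Rounded to nearest integer: 597.

597


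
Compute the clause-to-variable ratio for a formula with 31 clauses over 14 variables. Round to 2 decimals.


Clause-to-variable ratio = clauses / variables.
31 / 14 = 2.21.

2.21


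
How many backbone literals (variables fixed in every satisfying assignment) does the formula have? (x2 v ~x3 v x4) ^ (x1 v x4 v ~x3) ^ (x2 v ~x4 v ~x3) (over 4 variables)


Find all satisfying assignments: 11 model(s).
Check which variables have the same value in every model.
No variable is fixed across all models.
Backbone size = 0.

0


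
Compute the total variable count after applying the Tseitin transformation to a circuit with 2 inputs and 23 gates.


The Tseitin transformation introduces one auxiliary variable per gate.
Total variables = inputs + gates = 2 + 23 = 25.

25


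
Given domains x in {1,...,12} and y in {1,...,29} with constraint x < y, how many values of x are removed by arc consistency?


For the constraint x < y, x needs a supporting value in y's domain.
x can be at most 28 (one less than y's maximum).
Valid x values from domain: 12 out of 12.
Pruned = 12 - 12 = 0.

0


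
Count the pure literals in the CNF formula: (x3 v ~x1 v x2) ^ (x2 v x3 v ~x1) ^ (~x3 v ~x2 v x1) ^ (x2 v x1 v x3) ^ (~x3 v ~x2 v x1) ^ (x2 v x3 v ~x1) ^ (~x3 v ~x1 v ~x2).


A pure literal appears in only one polarity across all clauses.
No pure literals found.
Count = 0.

0


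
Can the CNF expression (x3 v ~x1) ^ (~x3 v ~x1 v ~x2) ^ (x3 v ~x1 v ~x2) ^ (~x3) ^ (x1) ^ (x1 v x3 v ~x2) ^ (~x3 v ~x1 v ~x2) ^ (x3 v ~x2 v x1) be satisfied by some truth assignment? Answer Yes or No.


Check all 8 possible truth assignments.
Number of satisfying assignments found: 0.
The formula is unsatisfiable.

No


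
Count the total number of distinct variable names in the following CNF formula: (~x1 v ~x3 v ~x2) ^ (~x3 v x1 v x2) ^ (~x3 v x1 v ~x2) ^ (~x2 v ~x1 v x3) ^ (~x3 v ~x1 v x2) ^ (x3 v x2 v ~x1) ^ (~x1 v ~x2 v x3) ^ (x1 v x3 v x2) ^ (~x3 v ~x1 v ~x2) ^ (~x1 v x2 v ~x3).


Identify each distinct variable in the formula.
Variables found: x1, x2, x3.
Total distinct variables = 3.

3


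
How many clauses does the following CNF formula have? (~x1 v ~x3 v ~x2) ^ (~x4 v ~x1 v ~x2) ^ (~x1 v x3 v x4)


Each group enclosed in parentheses joined by ^ is one clause.
Counting the conjuncts: 3 clauses.

3


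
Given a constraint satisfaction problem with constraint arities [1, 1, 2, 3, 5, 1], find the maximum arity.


The arities are: 1, 1, 2, 3, 5, 1.
Scan for the maximum value.
Maximum arity = 5.

5


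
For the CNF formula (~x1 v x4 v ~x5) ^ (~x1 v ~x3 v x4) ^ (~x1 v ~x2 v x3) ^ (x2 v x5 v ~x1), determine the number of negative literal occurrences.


Scan each clause for negated literals.
Clause 1: 2 negative; Clause 2: 2 negative; Clause 3: 2 negative; Clause 4: 1 negative.
Total negative literal occurrences = 7.

7


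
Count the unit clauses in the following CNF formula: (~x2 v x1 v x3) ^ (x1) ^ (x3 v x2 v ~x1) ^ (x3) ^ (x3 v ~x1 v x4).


A unit clause contains exactly one literal.
Unit clauses found: (x1), (x3).
Count = 2.

2


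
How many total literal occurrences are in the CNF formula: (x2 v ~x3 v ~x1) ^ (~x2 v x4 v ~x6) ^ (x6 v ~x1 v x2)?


Clause lengths: 3, 3, 3.
Sum = 3 + 3 + 3 = 9.

9


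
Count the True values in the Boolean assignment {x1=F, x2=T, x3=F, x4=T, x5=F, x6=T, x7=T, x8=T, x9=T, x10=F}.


The weight is the number of variables assigned True.
True variables: x2, x4, x6, x7, x8, x9.
Weight = 6.

6


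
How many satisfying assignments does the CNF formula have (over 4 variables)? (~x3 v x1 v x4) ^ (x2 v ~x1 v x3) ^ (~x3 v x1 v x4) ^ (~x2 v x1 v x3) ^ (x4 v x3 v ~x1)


Enumerate all 16 truth assignments over 4 variables.
Test each against every clause.
Satisfying assignments found: 9.

9


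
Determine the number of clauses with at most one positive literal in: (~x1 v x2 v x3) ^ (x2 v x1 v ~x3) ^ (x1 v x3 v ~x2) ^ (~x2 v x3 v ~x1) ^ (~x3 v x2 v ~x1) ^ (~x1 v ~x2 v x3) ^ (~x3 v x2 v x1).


A Horn clause has at most one positive literal.
Clause 1: 2 positive lit(s) -> not Horn
Clause 2: 2 positive lit(s) -> not Horn
Clause 3: 2 positive lit(s) -> not Horn
Clause 4: 1 positive lit(s) -> Horn
Clause 5: 1 positive lit(s) -> Horn
Clause 6: 1 positive lit(s) -> Horn
Clause 7: 2 positive lit(s) -> not Horn
Total Horn clauses = 3.

3


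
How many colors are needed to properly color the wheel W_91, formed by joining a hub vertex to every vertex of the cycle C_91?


W_91 consists of the cycle C_91 together with a hub vertex adjacent to every cycle vertex.
The cycle C_91 needs 3 colors (odd cycle -> 3).
The hub is adjacent to every cycle vertex, so it must receive a new color distinct from all of them.
Chromatic number = 3 + 1 = 4.

4


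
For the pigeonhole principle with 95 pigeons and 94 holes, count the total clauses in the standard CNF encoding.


The PHP encoding has two parts:
1) At-least-one-hole clauses: 95 (one per pigeon, each with 94 literals).
2) At-most-one-pigeon-per-hole clauses: 94 holes * C(95,2) = 94 * 4465 = 419710.
Total clauses = 95 + 419710 = 419805.

419805


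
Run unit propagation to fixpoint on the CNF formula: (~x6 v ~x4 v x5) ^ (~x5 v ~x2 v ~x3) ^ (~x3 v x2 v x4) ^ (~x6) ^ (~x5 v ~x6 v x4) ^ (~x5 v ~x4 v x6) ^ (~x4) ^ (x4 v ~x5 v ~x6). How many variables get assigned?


Unit propagation repeatedly assigns the literal in any unit clause, then simplifies.
Assignments in order: x6 = F, x4 = F.
No further unit clauses remain.
Total variables assigned = 2.

2


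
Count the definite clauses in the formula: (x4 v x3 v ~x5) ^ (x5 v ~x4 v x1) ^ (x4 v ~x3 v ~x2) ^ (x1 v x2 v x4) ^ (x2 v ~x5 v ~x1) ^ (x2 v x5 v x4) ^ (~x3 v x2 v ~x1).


A definite clause has exactly one positive literal.
Clause 1: 2 positive -> not definite
Clause 2: 2 positive -> not definite
Clause 3: 1 positive -> definite
Clause 4: 3 positive -> not definite
Clause 5: 1 positive -> definite
Clause 6: 3 positive -> not definite
Clause 7: 1 positive -> definite
Definite clause count = 3.

3


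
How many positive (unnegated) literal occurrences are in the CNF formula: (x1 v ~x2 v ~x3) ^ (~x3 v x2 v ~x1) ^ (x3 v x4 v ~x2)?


Scan each clause for unnegated literals.
Clause 1: 1 positive; Clause 2: 1 positive; Clause 3: 2 positive.
Total positive literal occurrences = 4.

4


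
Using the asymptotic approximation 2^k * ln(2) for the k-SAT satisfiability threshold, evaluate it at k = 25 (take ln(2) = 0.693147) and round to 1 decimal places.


Using the asymptotic formula: threshold ~ 2^k * ln(2).
2^25 = 33554432.
33554432 * 0.693147 = 23258153.9.

23258153.9


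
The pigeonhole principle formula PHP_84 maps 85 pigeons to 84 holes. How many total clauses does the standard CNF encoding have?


The PHP encoding has two parts:
1) At-least-one-hole clauses: 85 (one per pigeon, each with 84 literals).
2) At-most-one-pigeon-per-hole clauses: 84 holes * C(85,2) = 84 * 3570 = 299880.
Total clauses = 85 + 299880 = 299965.

299965


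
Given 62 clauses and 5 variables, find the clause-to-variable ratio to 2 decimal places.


Clause-to-variable ratio = clauses / variables.
62 / 5 = 12.4.

12.4


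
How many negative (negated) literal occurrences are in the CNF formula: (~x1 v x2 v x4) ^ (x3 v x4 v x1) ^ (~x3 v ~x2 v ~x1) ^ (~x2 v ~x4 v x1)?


Scan each clause for negated literals.
Clause 1: 1 negative; Clause 2: 0 negative; Clause 3: 3 negative; Clause 4: 2 negative.
Total negative literal occurrences = 6.

6


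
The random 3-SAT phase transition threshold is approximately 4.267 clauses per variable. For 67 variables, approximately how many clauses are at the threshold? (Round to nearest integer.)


The 3-SAT phase transition occurs at approximately 4.267 clauses per variable.
m = 4.267 * 67 = 285.889.
Rounded to nearest integer: 286.

286


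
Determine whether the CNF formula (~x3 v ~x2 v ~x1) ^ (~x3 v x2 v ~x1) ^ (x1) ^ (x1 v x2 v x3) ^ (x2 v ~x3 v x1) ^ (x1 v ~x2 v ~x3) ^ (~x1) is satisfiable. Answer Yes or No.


Check all 8 possible truth assignments.
Number of satisfying assignments found: 0.
The formula is unsatisfiable.

No


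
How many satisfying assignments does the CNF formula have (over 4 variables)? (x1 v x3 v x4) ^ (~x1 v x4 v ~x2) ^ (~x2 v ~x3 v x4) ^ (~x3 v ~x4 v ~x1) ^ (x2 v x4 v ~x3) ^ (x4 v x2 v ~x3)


Enumerate all 16 truth assignments over 4 variables.
Test each against every clause.
Satisfying assignments found: 7.

7


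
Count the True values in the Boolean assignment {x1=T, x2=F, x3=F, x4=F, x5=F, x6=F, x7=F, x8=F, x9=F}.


The weight is the number of variables assigned True.
True variables: x1.
Weight = 1.

1


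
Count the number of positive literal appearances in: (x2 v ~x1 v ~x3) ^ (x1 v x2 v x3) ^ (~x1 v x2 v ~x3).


Scan each clause for unnegated literals.
Clause 1: 1 positive; Clause 2: 3 positive; Clause 3: 1 positive.
Total positive literal occurrences = 5.

5


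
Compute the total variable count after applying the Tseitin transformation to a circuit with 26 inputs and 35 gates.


The Tseitin transformation introduces one auxiliary variable per gate.
Total variables = inputs + gates = 26 + 35 = 61.

61


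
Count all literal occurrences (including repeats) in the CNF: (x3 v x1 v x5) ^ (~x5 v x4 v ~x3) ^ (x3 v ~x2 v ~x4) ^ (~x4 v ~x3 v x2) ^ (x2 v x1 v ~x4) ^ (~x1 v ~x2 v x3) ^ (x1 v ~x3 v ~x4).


Clause lengths: 3, 3, 3, 3, 3, 3, 3.
Sum = 3 + 3 + 3 + 3 + 3 + 3 + 3 = 21.

21


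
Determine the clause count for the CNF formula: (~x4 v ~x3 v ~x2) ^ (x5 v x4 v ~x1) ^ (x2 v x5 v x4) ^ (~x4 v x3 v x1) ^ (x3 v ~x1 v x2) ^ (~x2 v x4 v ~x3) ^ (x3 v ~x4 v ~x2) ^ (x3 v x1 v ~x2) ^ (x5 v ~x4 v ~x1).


Each group enclosed in parentheses joined by ^ is one clause.
Counting the conjuncts: 9 clauses.

9


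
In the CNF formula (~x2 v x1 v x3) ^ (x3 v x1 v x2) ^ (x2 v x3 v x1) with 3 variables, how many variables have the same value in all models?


Find all satisfying assignments: 6 model(s).
Check which variables have the same value in every model.
No variable is fixed across all models.
Backbone size = 0.

0


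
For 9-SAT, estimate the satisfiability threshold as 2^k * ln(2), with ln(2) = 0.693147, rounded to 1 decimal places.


Using the asymptotic formula: threshold ~ 2^k * ln(2).
2^9 = 512.
512 * 0.693147 = 354.9.

354.9


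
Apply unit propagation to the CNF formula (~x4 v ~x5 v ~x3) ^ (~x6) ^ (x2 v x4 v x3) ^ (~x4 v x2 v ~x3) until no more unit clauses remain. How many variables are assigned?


Unit propagation repeatedly assigns the literal in any unit clause, then simplifies.
Assignments in order: x6 = F.
No further unit clauses remain.
Total variables assigned = 1.

1


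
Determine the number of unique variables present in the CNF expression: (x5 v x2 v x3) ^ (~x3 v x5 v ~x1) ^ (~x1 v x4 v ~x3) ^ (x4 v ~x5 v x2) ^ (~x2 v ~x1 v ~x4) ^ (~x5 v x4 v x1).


Identify each distinct variable in the formula.
Variables found: x1, x2, x3, x4, x5.
Total distinct variables = 5.

5


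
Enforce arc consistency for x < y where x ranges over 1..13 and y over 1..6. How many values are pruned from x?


For the constraint x < y, x needs a supporting value in y's domain.
x can be at most 5 (one less than y's maximum).
Valid x values from domain: 5 out of 13.
Pruned = 13 - 5 = 8.

8


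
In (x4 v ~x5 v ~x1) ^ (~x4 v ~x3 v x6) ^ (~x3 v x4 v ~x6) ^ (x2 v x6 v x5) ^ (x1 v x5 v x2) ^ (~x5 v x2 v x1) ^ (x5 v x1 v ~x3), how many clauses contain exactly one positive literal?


A definite clause has exactly one positive literal.
Clause 1: 1 positive -> definite
Clause 2: 1 positive -> definite
Clause 3: 1 positive -> definite
Clause 4: 3 positive -> not definite
Clause 5: 3 positive -> not definite
Clause 6: 2 positive -> not definite
Clause 7: 2 positive -> not definite
Definite clause count = 3.

3


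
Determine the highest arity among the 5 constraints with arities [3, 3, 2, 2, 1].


The arities are: 3, 3, 2, 2, 1.
Scan for the maximum value.
Maximum arity = 3.

3


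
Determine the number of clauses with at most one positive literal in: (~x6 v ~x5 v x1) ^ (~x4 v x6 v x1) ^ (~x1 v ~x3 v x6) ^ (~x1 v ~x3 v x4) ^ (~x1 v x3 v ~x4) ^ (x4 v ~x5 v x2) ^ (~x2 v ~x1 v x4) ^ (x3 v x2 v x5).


A Horn clause has at most one positive literal.
Clause 1: 1 positive lit(s) -> Horn
Clause 2: 2 positive lit(s) -> not Horn
Clause 3: 1 positive lit(s) -> Horn
Clause 4: 1 positive lit(s) -> Horn
Clause 5: 1 positive lit(s) -> Horn
Clause 6: 2 positive lit(s) -> not Horn
Clause 7: 1 positive lit(s) -> Horn
Clause 8: 3 positive lit(s) -> not Horn
Total Horn clauses = 5.

5


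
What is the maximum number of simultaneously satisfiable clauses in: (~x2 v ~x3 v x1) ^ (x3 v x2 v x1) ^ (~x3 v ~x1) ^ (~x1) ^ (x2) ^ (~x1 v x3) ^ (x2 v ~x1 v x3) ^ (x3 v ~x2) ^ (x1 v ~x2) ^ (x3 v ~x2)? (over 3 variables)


Enumerate all 8 truth assignments.
For each, count how many of the 10 clauses are satisfied.
The formula is not fully satisfiable, so the maximum is below 10.
Maximum simultaneously satisfiable clauses = 9.

9


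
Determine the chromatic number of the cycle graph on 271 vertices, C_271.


An odd cycle cannot be 2-colored: alternating two colors around the cycle returns to the start with a conflict.
Since 271 is odd, three colors are required (and three suffice).
Chromatic number = 3.

3


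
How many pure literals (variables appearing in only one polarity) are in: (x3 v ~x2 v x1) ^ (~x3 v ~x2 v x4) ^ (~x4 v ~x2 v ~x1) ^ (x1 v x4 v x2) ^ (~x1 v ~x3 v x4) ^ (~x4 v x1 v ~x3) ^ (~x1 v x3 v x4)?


A pure literal appears in only one polarity across all clauses.
No pure literals found.
Count = 0.

0


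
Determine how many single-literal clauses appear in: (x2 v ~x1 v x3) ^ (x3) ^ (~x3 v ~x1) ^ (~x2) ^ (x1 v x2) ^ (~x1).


A unit clause contains exactly one literal.
Unit clauses found: (x3), (~x2), (~x1).
Count = 3.

3


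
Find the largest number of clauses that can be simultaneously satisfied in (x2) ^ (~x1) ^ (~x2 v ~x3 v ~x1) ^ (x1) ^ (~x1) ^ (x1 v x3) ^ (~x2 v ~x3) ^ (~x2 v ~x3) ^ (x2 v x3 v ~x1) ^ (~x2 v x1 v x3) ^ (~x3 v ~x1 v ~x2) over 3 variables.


Enumerate all 8 truth assignments.
For each, count how many of the 11 clauses are satisfied.
The formula is not fully satisfiable, so the maximum is below 11.
Maximum simultaneously satisfiable clauses = 9.

9


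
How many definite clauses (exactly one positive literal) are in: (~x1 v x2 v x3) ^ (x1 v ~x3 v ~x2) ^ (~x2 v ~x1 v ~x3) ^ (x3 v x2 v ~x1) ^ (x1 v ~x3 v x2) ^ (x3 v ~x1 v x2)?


A definite clause has exactly one positive literal.
Clause 1: 2 positive -> not definite
Clause 2: 1 positive -> definite
Clause 3: 0 positive -> not definite
Clause 4: 2 positive -> not definite
Clause 5: 2 positive -> not definite
Clause 6: 2 positive -> not definite
Definite clause count = 1.

1


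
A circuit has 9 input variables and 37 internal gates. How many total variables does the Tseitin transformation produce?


The Tseitin transformation introduces one auxiliary variable per gate.
Total variables = inputs + gates = 9 + 37 = 46.

46


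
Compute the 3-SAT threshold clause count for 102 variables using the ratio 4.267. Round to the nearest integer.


The 3-SAT phase transition occurs at approximately 4.267 clauses per variable.
m = 4.267 * 102 = 435.234.
Rounded to nearest integer: 435.

435


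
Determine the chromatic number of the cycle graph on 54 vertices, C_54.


A cycle on an even number of vertices is bipartite: alternate two colors around the cycle.
Since 54 is even, two colors suffice, and at least two are needed because the graph has edges.
Chromatic number = 2.

2


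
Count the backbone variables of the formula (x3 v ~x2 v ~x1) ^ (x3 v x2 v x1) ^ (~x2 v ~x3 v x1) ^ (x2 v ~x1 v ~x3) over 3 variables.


Find all satisfying assignments: 4 model(s).
Check which variables have the same value in every model.
No variable is fixed across all models.
Backbone size = 0.

0


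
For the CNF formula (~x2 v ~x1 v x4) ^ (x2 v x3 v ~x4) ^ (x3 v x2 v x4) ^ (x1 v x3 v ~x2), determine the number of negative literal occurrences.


Scan each clause for negated literals.
Clause 1: 2 negative; Clause 2: 1 negative; Clause 3: 0 negative; Clause 4: 1 negative.
Total negative literal occurrences = 4.

4


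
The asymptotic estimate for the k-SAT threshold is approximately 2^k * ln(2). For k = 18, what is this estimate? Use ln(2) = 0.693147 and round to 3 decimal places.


Using the asymptotic formula: threshold ~ 2^k * ln(2).
2^18 = 262144.
262144 * 0.693147 = 181704.327.

181704.327


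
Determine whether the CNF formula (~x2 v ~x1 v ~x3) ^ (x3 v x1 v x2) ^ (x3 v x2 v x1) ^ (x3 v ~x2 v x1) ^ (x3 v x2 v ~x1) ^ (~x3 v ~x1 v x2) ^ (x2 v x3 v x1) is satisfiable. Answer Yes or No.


Check all 8 possible truth assignments.
Number of satisfying assignments found: 3.
The formula is satisfiable.

Yes


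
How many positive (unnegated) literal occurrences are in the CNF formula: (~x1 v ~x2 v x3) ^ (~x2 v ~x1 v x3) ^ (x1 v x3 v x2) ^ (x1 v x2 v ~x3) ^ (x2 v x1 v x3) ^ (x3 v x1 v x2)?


Scan each clause for unnegated literals.
Clause 1: 1 positive; Clause 2: 1 positive; Clause 3: 3 positive; Clause 4: 2 positive; Clause 5: 3 positive; Clause 6: 3 positive.
Total positive literal occurrences = 13.

13


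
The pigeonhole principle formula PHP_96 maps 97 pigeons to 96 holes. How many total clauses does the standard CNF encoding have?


The PHP encoding has two parts:
1) At-least-one-hole clauses: 97 (one per pigeon, each with 96 literals).
2) At-most-one-pigeon-per-hole clauses: 96 holes * C(97,2) = 96 * 4656 = 446976.
Total clauses = 97 + 446976 = 447073.

447073


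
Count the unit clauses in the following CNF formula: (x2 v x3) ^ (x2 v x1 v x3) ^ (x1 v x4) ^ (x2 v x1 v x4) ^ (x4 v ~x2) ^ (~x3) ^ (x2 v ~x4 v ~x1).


A unit clause contains exactly one literal.
Unit clauses found: (~x3).
Count = 1.

1


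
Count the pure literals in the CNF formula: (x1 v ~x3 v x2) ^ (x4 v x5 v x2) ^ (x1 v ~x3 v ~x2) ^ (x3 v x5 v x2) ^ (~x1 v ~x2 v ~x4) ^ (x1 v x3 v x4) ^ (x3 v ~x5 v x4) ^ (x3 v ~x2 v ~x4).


A pure literal appears in only one polarity across all clauses.
No pure literals found.
Count = 0.

0


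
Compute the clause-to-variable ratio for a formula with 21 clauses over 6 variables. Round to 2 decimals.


Clause-to-variable ratio = clauses / variables.
21 / 6 = 3.5.

3.5


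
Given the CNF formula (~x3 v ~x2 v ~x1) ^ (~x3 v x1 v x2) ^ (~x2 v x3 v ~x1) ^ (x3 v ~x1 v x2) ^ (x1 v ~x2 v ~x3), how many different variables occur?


Identify each distinct variable in the formula.
Variables found: x1, x2, x3.
Total distinct variables = 3.

3


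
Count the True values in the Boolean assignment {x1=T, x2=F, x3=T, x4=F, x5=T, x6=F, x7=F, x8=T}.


The weight is the number of variables assigned True.
True variables: x1, x3, x5, x8.
Weight = 4.

4


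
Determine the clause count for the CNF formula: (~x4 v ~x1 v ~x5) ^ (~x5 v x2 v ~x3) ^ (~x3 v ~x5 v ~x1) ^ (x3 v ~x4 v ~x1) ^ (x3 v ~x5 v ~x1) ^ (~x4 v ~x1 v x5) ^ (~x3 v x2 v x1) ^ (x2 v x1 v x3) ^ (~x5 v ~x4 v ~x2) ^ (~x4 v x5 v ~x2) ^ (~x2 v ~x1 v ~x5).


Each group enclosed in parentheses joined by ^ is one clause.
Counting the conjuncts: 11 clauses.

11


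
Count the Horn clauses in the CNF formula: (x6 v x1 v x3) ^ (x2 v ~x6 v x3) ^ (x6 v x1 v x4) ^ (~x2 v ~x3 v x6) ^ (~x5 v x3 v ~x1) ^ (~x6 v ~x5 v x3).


A Horn clause has at most one positive literal.
Clause 1: 3 positive lit(s) -> not Horn
Clause 2: 2 positive lit(s) -> not Horn
Clause 3: 3 positive lit(s) -> not Horn
Clause 4: 1 positive lit(s) -> Horn
Clause 5: 1 positive lit(s) -> Horn
Clause 6: 1 positive lit(s) -> Horn
Total Horn clauses = 3.

3


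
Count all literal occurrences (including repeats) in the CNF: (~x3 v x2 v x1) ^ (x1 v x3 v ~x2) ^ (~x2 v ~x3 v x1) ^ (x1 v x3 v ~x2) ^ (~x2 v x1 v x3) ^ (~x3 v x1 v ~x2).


Clause lengths: 3, 3, 3, 3, 3, 3.
Sum = 3 + 3 + 3 + 3 + 3 + 3 = 18.

18


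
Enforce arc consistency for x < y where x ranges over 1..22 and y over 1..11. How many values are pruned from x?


For the constraint x < y, x needs a supporting value in y's domain.
x can be at most 10 (one less than y's maximum).
Valid x values from domain: 10 out of 22.
Pruned = 22 - 10 = 12.

12


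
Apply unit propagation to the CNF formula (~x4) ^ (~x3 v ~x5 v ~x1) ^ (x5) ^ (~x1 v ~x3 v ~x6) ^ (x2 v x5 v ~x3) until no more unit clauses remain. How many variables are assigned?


Unit propagation repeatedly assigns the literal in any unit clause, then simplifies.
Assignments in order: x4 = F, x5 = T.
No further unit clauses remain.
Total variables assigned = 2.

2


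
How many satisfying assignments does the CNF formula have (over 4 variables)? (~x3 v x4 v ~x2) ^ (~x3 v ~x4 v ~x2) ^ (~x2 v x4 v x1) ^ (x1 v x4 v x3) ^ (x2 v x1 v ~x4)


Enumerate all 16 truth assignments over 4 variables.
Test each against every clause.
Satisfying assignments found: 8.

8


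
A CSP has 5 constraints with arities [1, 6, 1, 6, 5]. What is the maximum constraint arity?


The arities are: 1, 6, 1, 6, 5.
Scan for the maximum value.
Maximum arity = 6.

6


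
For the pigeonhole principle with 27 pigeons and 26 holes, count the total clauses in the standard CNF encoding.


The PHP encoding has two parts:
1) At-least-one-hole clauses: 27 (one per pigeon, each with 26 literals).
2) At-most-one-pigeon-per-hole clauses: 26 holes * C(27,2) = 26 * 351 = 9126.
Total clauses = 27 + 9126 = 9153.

9153


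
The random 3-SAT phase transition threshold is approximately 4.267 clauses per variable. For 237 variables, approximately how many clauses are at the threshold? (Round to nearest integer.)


The 3-SAT phase transition occurs at approximately 4.267 clauses per variable.
m = 4.267 * 237 = 1011.279.
Rounded to nearest integer: 1011.

1011


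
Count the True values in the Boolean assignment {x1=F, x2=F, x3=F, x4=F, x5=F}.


The weight is the number of variables assigned True.
True variables: none.
Weight = 0.

0


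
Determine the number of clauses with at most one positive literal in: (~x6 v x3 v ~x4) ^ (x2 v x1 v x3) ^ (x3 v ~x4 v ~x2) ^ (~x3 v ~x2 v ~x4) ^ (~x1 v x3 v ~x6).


A Horn clause has at most one positive literal.
Clause 1: 1 positive lit(s) -> Horn
Clause 2: 3 positive lit(s) -> not Horn
Clause 3: 1 positive lit(s) -> Horn
Clause 4: 0 positive lit(s) -> Horn
Clause 5: 1 positive lit(s) -> Horn
Total Horn clauses = 4.

4


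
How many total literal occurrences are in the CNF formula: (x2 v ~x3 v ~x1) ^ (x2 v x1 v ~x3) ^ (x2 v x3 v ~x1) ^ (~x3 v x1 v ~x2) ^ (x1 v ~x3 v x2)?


Clause lengths: 3, 3, 3, 3, 3.
Sum = 3 + 3 + 3 + 3 + 3 = 15.

15


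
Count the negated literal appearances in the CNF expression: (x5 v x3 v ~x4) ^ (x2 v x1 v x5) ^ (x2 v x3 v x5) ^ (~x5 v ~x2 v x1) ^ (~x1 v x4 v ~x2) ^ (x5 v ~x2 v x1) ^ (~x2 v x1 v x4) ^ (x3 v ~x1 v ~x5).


Scan each clause for negated literals.
Clause 1: 1 negative; Clause 2: 0 negative; Clause 3: 0 negative; Clause 4: 2 negative; Clause 5: 2 negative; Clause 6: 1 negative; Clause 7: 1 negative; Clause 8: 2 negative.
Total negative literal occurrences = 9.

9


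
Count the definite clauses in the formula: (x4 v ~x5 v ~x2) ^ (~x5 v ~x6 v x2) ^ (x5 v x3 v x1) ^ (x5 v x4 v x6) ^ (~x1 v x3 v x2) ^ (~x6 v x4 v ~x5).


A definite clause has exactly one positive literal.
Clause 1: 1 positive -> definite
Clause 2: 1 positive -> definite
Clause 3: 3 positive -> not definite
Clause 4: 3 positive -> not definite
Clause 5: 2 positive -> not definite
Clause 6: 1 positive -> definite
Definite clause count = 3.

3


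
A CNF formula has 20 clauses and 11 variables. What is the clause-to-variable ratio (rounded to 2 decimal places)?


Clause-to-variable ratio = clauses / variables.
20 / 11 = 1.82.

1.82


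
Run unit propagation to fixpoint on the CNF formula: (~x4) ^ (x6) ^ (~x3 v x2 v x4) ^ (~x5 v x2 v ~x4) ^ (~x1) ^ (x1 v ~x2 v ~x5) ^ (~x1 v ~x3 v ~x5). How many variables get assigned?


Unit propagation repeatedly assigns the literal in any unit clause, then simplifies.
Assignments in order: x4 = F, x6 = T, x1 = F.
No further unit clauses remain.
Total variables assigned = 3.

3
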